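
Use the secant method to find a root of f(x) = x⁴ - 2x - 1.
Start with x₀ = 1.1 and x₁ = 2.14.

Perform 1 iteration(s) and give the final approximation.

f(x) = x⁴ - 2x - 1
x₀ = 1.1, x₁ = 2.14

Secant formula: x_{n+1} = x_n - f(x_n)(x_n - x_{n-1})/(f(x_n) - f(x_{n-1}))

Iteration 1:
  f(1.100000) = -1.735900
  f(2.140000) = 15.692736
  x_2 = 2.140000 - 15.692736×(2.140000 - 1.100000)/(15.692736 - (-1.735900))
       = 1.203584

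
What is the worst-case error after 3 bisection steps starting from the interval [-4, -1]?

Bisection error bound: |error| ≤ (b-a)/2^n
|error| ≤ (-1 - (-4))/2^3 = 3/2^3
|error| ≤ 0.3750000000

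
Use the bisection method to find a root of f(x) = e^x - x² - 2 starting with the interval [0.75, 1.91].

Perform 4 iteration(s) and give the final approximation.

f(x) = e^x - x² - 2
Initial interval: [0.75, 1.91]

Iteration 1:
  c_1 = (0.750000 + 1.910000)/2 = 1.330000
  f(c_1) = f(1.330000) = 0.012143
  f(a) × f(c) < 0, new interval: [0.750000, 1.330000]
Iteration 2:
  c_2 = (0.750000 + 1.330000)/2 = 1.040000
  f(c_2) = f(1.040000) = -0.252383
  f(a) × f(c) ≥ 0, new interval: [1.040000, 1.330000]
Iteration 3:
  c_3 = (1.040000 + 1.330000)/2 = 1.185000
  f(c_3) = f(1.185000) = -0.133538
  f(a) × f(c) ≥ 0, new interval: [1.185000, 1.330000]
Iteration 4:
  c_4 = (1.185000 + 1.330000)/2 = 1.257500
  f(c_4) = f(1.257500) = -0.064687
  f(a) × f(c) ≥ 0, new interval: [1.257500, 1.330000]

After 4 iteration(s), the approximation is c_4 = 1.257500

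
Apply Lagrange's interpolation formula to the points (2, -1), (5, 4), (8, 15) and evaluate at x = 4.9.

Lagrange interpolation formula:
P(x) = Σ yᵢ × Lᵢ(x)
where Lᵢ(x) = Π_{j≠i} (x - xⱼ)/(xᵢ - xⱼ)

L_0(4.9) = (4.9 - 5)/(2 - 5) × (4.9 - 8)/(2 - 8) = 0.017222
L_1(4.9) = (4.9 - 2)/(5 - 2) × (4.9 - 8)/(5 - 8) = 0.998889
L_2(4.9) = (4.9 - 2)/(8 - 2) × (4.9 - 5)/(8 - 5) = -0.016111

P(4.9) = (-1)×L_0(4.9) + 4×L_1(4.9) + 15×L_2(4.9)
P(4.9) = 3.736667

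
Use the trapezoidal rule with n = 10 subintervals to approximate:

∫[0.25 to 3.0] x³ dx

f(x) = x³
a = 0.25, b = 3.0, n = 10
h = (b - a)/n = 0.275000

Trapezoidal rule: (h/2)[f(x₀) + 2f(x₁) + 2f(x₂) + ... + f(xₙ)]

x_0 = 0.2500, f(x_0) = 0.015625, coefficient = 1
x_1 = 0.5250, f(x_1) = 0.144703, coefficient = 2
x_2 = 0.8000, f(x_2) = 0.512000, coefficient = 2
x_3 = 1.0750, f(x_3) = 1.242297, coefficient = 2
x_4 = 1.3500, f(x_4) = 2.460375, coefficient = 2
x_5 = 1.6250, f(x_5) = 4.291016, coefficient = 2
x_6 = 1.9000, f(x_6) = 6.859000, coefficient = 2
x_7 = 2.1750, f(x_7) = 10.289109, coefficient = 2
x_8 = 2.4500, f(x_8) = 14.706125, coefficient = 2
x_9 = 2.7250, f(x_9) = 20.234828, coefficient = 2
x_10 = 3.0000, f(x_10) = 27.000000, coefficient = 1

I ≈ (0.275000/2) × 148.494531 = 20.417998
Exact value: 20.249023
Error: 0.168975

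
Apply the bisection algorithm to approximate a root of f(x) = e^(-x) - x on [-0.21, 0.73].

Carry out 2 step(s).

f(x) = e^(-x) - x
Initial interval: [-0.21, 0.73]

Iteration 1:
  c_1 = (-0.210000 + 0.730000)/2 = 0.260000
  f(c_1) = f(0.260000) = 0.511052
  f(a) × f(c) ≥ 0, new interval: [0.260000, 0.730000]
Iteration 2:
  c_2 = (0.260000 + 0.730000)/2 = 0.495000
  f(c_2) = f(0.495000) = 0.114571
  f(a) × f(c) ≥ 0, new interval: [0.495000, 0.730000]

After 2 iteration(s), the approximation is c_2 = 0.495000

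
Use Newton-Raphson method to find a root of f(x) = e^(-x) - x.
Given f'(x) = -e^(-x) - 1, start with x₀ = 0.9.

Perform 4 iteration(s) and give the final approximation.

f(x) = e^(-x) - x
f'(x) = -e^(-x) - 1
x₀ = 0.9

Newton-Raphson formula: x_{n+1} = x_n - f(x_n)/f'(x_n)

Iteration 1:
  f(0.900000) = -0.493430
  f'(0.900000) = -1.406570
  x_1 = 0.900000 - (-0.493430)/(-1.406570) = 0.549196
Iteration 2:
  f(0.549196) = 0.028218
  f'(0.549196) = -1.577414
  x_2 = 0.549196 - 0.028218/(-1.577414) = 0.567085
Iteration 3:
  f(0.567085) = 0.000092
  f'(0.567085) = -1.567177
  x_3 = 0.567085 - 0.000092/(-1.567177) = 0.567143
Iteration 4:
  f(0.567143) = 0.000000
  f'(0.567143) = -1.567143
  x_4 = 0.567143 - 0.000000/(-1.567143) = 0.567143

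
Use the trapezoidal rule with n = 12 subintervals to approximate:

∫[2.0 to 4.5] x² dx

f(x) = x²
a = 2.0, b = 4.5, n = 12
h = (b - a)/n = 0.208333

Trapezoidal rule: (h/2)[f(x₀) + 2f(x₁) + 2f(x₂) + ... + f(xₙ)]

x_0 = 2.0000, f(x_0) = 4.000000, coefficient = 1
x_1 = 2.2083, f(x_1) = 4.876736, coefficient = 2
x_2 = 2.4167, f(x_2) = 5.840278, coefficient = 2
x_3 = 2.6250, f(x_3) = 6.890625, coefficient = 2
x_4 = 2.8333, f(x_4) = 8.027778, coefficient = 2
x_5 = 3.0417, f(x_5) = 9.251736, coefficient = 2
x_6 = 3.2500, f(x_6) = 10.562500, coefficient = 2
x_7 = 3.4583, f(x_7) = 11.960069, coefficient = 2
x_8 = 3.6667, f(x_8) = 13.444444, coefficient = 2
x_9 = 3.8750, f(x_9) = 15.015625, coefficient = 2
x_10 = 4.0833, f(x_10) = 16.673611, coefficient = 2
x_11 = 4.2917, f(x_11) = 18.418403, coefficient = 2
x_12 = 4.5000, f(x_12) = 20.250000, coefficient = 1

I ≈ (0.208333/2) × 266.173611 = 27.726418
Exact value: 27.708333
Error: 0.018084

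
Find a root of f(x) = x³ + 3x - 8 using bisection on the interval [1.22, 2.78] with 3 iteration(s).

f(x) = x³ + 3x - 8
Initial interval: [1.22, 2.78]

Iteration 1:
  c_1 = (1.220000 + 2.780000)/2 = 2.000000
  f(c_1) = f(2.000000) = 6.000000
  f(a) × f(c) < 0, new interval: [1.220000, 2.000000]
Iteration 2:
  c_2 = (1.220000 + 2.000000)/2 = 1.610000
  f(c_2) = f(1.610000) = 1.003281
  f(a) × f(c) < 0, new interval: [1.220000, 1.610000]
Iteration 3:
  c_3 = (1.220000 + 1.610000)/2 = 1.415000
  f(c_3) = f(1.415000) = -0.921852
  f(a) × f(c) ≥ 0, new interval: [1.415000, 1.610000]

After 3 iteration(s), the approximation is c_3 = 1.415000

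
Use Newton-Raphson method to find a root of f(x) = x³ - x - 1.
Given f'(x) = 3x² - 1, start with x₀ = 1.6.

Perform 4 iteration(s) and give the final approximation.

f(x) = x³ - x - 1
f'(x) = 3x² - 1
x₀ = 1.6

Newton-Raphson formula: x_{n+1} = x_n - f(x_n)/f'(x_n)

Iteration 1:
  f(1.600000) = 1.496000
  f'(1.600000) = 6.680000
  x_1 = 1.600000 - 1.496000/6.680000 = 1.376048
Iteration 2:
  f(1.376048) = 0.229510
  f'(1.376048) = 4.680524
  x_2 = 1.376048 - 0.229510/4.680524 = 1.327013
Iteration 3:
  f(1.327013) = 0.009808
  f'(1.327013) = 4.282890
  x_3 = 1.327013 - 0.009808/4.282890 = 1.324723
Iteration 4:
  f(1.324723) = 0.000021
  f'(1.324723) = 4.264672
  x_4 = 1.324723 - 0.000021/4.264672 = 1.324718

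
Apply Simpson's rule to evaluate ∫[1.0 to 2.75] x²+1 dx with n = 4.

f(x) = x²+1
a = 1.0, b = 2.75, n = 4
h = (b - a)/n = 0.437500

Simpson's rule: (h/3)[f(x₀) + 4f(x₁) + 2f(x₂) + ... + f(xₙ)]

x_0 = 1.0000, f(x_0) = 2.000000, coefficient = 1
x_1 = 1.4375, f(x_1) = 3.066406, coefficient = 4
x_2 = 1.8750, f(x_2) = 4.515625, coefficient = 2
x_3 = 2.3125, f(x_3) = 6.347656, coefficient = 4
x_4 = 2.7500, f(x_4) = 8.562500, coefficient = 1

I ≈ (0.437500/3) × 57.250000 = 8.348958
Exact value: 8.348958
Error: 0.000000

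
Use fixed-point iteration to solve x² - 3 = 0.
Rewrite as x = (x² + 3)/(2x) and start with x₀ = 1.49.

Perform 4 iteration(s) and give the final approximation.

Equation: x² - 3 = 0
Fixed-point form: x = (x² + 3)/(2x)
x₀ = 1.49

x_1 = g(1.490000) = 1.751711
x_2 = g(1.751711) = 1.732161
x_3 = g(1.732161) = 1.732051
x_4 = g(1.732051) = 1.732051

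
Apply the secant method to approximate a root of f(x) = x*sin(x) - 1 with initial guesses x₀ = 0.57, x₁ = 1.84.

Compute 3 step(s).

f(x) = x*sin(x) - 1
x₀ = 0.57, x₁ = 1.84

Secant formula: x_{n+1} = x_n - f(x_n)(x_n - x_{n-1})/(f(x_n) - f(x_{n-1}))

Iteration 1:
  f(0.570000) = -0.692410
  f(1.840000) = 0.773729
  x_2 = 1.840000 - 0.773729×(1.840000 - 0.570000)/(0.773729 - (-0.692410))
       = 1.169780
Iteration 2:
  f(1.840000) = 0.773729
  f(1.169780) = 0.076975
  x_3 = 1.169780 - 0.076975×(1.169780 - 1.840000)/(0.076975 - 0.773729)
       = 1.095736
Iteration 3:
  f(1.169780) = 0.076975
  f(1.095736) = -0.025600
  x_4 = 1.095736 - (-0.025600)×(1.095736 - 1.169780)/(-0.025600 - 0.076975)
       = 1.114215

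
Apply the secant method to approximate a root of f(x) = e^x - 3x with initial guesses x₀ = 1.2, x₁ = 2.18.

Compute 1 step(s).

f(x) = e^x - 3x
x₀ = 1.2, x₁ = 2.18

Secant formula: x_{n+1} = x_n - f(x_n)(x_n - x_{n-1})/(f(x_n) - f(x_{n-1}))

Iteration 1:
  f(1.200000) = -0.279883
  f(2.180000) = 2.306306
  x_2 = 2.180000 - 2.306306×(2.180000 - 1.200000)/(2.306306 - (-0.279883))
       = 1.306058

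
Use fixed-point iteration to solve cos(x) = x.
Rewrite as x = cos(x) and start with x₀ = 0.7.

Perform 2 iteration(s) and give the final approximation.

Equation: cos(x) = x
Fixed-point form: x = cos(x)
x₀ = 0.7

x_1 = g(0.700000) = 0.764842
x_2 = g(0.764842) = 0.721492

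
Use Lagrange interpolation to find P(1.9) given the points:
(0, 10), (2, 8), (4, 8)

Lagrange interpolation formula:
P(x) = Σ yᵢ × Lᵢ(x)
where Lᵢ(x) = Π_{j≠i} (x - xⱼ)/(xᵢ - xⱼ)

L_0(1.9) = (1.9 - 2)/(0 - 2) × (1.9 - 4)/(0 - 4) = 0.026250
L_1(1.9) = (1.9 - 0)/(2 - 0) × (1.9 - 4)/(2 - 4) = 0.997500
L_2(1.9) = (1.9 - 0)/(4 - 0) × (1.9 - 2)/(4 - 2) = -0.023750

P(1.9) = 10×L_0(1.9) + 8×L_1(1.9) + 8×L_2(1.9)
P(1.9) = 8.052500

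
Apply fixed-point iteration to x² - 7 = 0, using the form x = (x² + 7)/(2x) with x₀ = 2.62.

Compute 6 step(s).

Equation: x² - 7 = 0
Fixed-point form: x = (x² + 7)/(2x)
x₀ = 2.62

x_1 = g(2.620000) = 2.645878
x_2 = g(2.645878) = 2.645751
x_3 = g(2.645751) = 2.645751
x_4 = g(2.645751) = 2.645751
x_5 = g(2.645751) = 2.645751
x_6 = g(2.645751) = 2.645751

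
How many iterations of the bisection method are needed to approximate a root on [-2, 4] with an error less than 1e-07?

We need (b-a)/2^n ≤ 1e-07
(4 - (-2))/2^n ≤ 1e-07
6/2^n ≤ 1e-07
2^n ≥ 60000000
n ≥ log₂(60000000) = 25.84
n ≥ 26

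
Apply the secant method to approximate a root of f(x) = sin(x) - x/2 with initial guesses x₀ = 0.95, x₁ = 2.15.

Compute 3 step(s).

f(x) = sin(x) - x/2
x₀ = 0.95, x₁ = 2.15

Secant formula: x_{n+1} = x_n - f(x_n)(x_n - x_{n-1})/(f(x_n) - f(x_{n-1}))

Iteration 1:
  f(0.950000) = 0.338416
  f(2.150000) = -0.238101
  x_2 = 2.150000 - (-0.238101)×(2.150000 - 0.950000)/(-0.238101 - 0.338416)
       = 1.654400
Iteration 2:
  f(2.150000) = -0.238101
  f(1.654400) = 0.169307
  x_3 = 1.654400 - 0.169307×(1.654400 - 2.150000)/(0.169307 - (-0.238101))
       = 1.860357
Iteration 3:
  f(1.654400) = 0.169307
  f(1.860357) = 0.028191
  x_4 = 1.860357 - 0.028191×(1.860357 - 1.654400)/(0.028191 - 0.169307)
       = 1.901501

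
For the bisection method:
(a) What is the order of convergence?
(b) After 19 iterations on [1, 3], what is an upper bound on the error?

(a) Bisection has linear (order 1) convergence; the error is halved each step.

(b) Error bound = (b-a)/2^n = (3 - 1)/2^{19}
    = 2/2^{19}

(a) 1 (linear); (b) error ≤ 3.81e-06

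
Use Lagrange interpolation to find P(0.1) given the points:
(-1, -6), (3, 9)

Lagrange interpolation formula:
P(x) = Σ yᵢ × Lᵢ(x)
where Lᵢ(x) = Π_{j≠i} (x - xⱼ)/(xᵢ - xⱼ)

L_0(0.1) = (0.1 - 3)/(-1 - 3) = 0.725000
L_1(0.1) = (0.1 - (-1))/(3 - (-1)) = 0.275000

P(0.1) = (-6)×L_0(0.1) + 9×L_1(0.1)
P(0.1) = -1.875000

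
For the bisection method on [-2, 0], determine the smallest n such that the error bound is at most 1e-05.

We need (b-a)/2^n ≤ 1e-05
(0 - (-2))/2^n ≤ 1e-05
2/2^n ≤ 1e-05
2^n ≥ 200000
n ≥ log₂(200000) = 17.61
n ≥ 18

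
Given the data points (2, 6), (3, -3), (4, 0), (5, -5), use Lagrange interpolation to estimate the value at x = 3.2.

Lagrange interpolation formula:
P(x) = Σ yᵢ × Lᵢ(x)
where Lᵢ(x) = Π_{j≠i} (x - xⱼ)/(xᵢ - xⱼ)

L_0(3.2) = (3.2 - 3)/(2 - 3) × (3.2 - 4)/(2 - 4) × (3.2 - 5)/(2 - 5) = -0.048000
L_1(3.2) = (3.2 - 2)/(3 - 2) × (3.2 - 4)/(3 - 4) × (3.2 - 5)/(3 - 5) = 0.864000
L_2(3.2) = (3.2 - 2)/(4 - 2) × (3.2 - 3)/(4 - 3) × (3.2 - 5)/(4 - 5) = 0.216000
L_3(3.2) = (3.2 - 2)/(5 - 2) × (3.2 - 3)/(5 - 3) × (3.2 - 4)/(5 - 4) = -0.032000

P(3.2) = 6×L_0(3.2) + (-3)×L_1(3.2) + 0×L_2(3.2) + (-5)×L_3(3.2)
P(3.2) = -2.720000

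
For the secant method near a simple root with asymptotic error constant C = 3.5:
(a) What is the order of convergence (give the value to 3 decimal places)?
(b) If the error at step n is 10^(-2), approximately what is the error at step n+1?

(a) Secant method has superlinear convergence with order φ = (1+√5)/2 ≈ 1.618.
    This means |e_{n+1}| ≈ C|e_n|^1.618.

(b) With |e_n| = 10^(-2) and C = 3.5:
    |e_{n+1}| ≈ 3.5 × (10^(-2))^1.618 = 3.5 × 10^(-3.24)

(a) ≈ 1.618 (golden ratio); (b) |e_{n+1}| ≈ 2.032e-03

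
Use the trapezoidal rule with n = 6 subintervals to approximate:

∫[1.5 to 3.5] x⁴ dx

f(x) = x⁴
a = 1.5, b = 3.5, n = 6
h = (b - a)/n = 0.333333

Trapezoidal rule: (h/2)[f(x₀) + 2f(x₁) + 2f(x₂) + ... + f(xₙ)]

x_0 = 1.5000, f(x_0) = 5.062500, coefficient = 1
x_1 = 1.8333, f(x_1) = 11.297068, coefficient = 2
x_2 = 2.1667, f(x_2) = 22.037809, coefficient = 2
x_3 = 2.5000, f(x_3) = 39.062500, coefficient = 2
x_4 = 2.8333, f(x_4) = 64.445216, coefficient = 2
x_5 = 3.1667, f(x_5) = 100.556327, coefficient = 2
x_6 = 3.5000, f(x_6) = 150.062500, coefficient = 1

I ≈ (0.333333/2) × 629.922840 = 104.987140
Exact value: 103.525000
Error: 1.462140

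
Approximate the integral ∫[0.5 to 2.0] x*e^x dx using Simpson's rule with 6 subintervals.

f(x) = x*e^x
a = 0.5, b = 2.0, n = 6
h = (b - a)/n = 0.250000

Simpson's rule: (h/3)[f(x₀) + 4f(x₁) + 2f(x₂) + ... + f(xₙ)]

x_0 = 0.5000, f(x_0) = 0.824361, coefficient = 1
x_1 = 0.7500, f(x_1) = 1.587750, coefficient = 4
x_2 = 1.0000, f(x_2) = 2.718282, coefficient = 2
x_3 = 1.2500, f(x_3) = 4.362929, coefficient = 4
x_4 = 1.5000, f(x_4) = 6.722534, coefficient = 2
x_5 = 1.7500, f(x_5) = 10.070555, coefficient = 4
x_6 = 2.0000, f(x_6) = 14.778112, coefficient = 1

I ≈ (0.250000/3) × 98.569037 = 8.214086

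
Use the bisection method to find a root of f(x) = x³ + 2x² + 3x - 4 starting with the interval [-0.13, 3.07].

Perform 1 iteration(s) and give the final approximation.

f(x) = x³ + 2x² + 3x - 4
Initial interval: [-0.13, 3.07]

Iteration 1:
  c_1 = (-0.130000 + 3.070000)/2 = 1.470000
  f(c_1) = f(1.470000) = 7.908323
  f(a) × f(c) < 0, new interval: [-0.130000, 1.470000]

After 1 iteration(s), the approximation is c_1 = 1.470000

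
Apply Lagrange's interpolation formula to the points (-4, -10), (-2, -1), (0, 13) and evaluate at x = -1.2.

Lagrange interpolation formula:
P(x) = Σ yᵢ × Lᵢ(x)
where Lᵢ(x) = Π_{j≠i} (x - xⱼ)/(xᵢ - xⱼ)

L_0(-1.2) = (-1.2 - (-2))/(-4 - (-2)) × (-1.2 - 0)/(-4 - 0) = -0.120000
L_1(-1.2) = (-1.2 - (-4))/(-2 - (-4)) × (-1.2 - 0)/(-2 - 0) = 0.840000
L_2(-1.2) = (-1.2 - (-4))/(0 - (-4)) × (-1.2 - (-2))/(0 - (-2)) = 0.280000

P(-1.2) = (-10)×L_0(-1.2) + (-1)×L_1(-1.2) + 13×L_2(-1.2)
P(-1.2) = 4.000000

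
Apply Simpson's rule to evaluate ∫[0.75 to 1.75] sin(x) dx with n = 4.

f(x) = sin(x)
a = 0.75, b = 1.75, n = 4
h = (b - a)/n = 0.250000

Simpson's rule: (h/3)[f(x₀) + 4f(x₁) + 2f(x₂) + ... + f(xₙ)]

x_0 = 0.7500, f(x_0) = 0.681639, coefficient = 1
x_1 = 1.0000, f(x_1) = 0.841471, coefficient = 4
x_2 = 1.2500, f(x_2) = 0.948985, coefficient = 2
x_3 = 1.5000, f(x_3) = 0.997495, coefficient = 4
x_4 = 1.7500, f(x_4) = 0.983986, coefficient = 1

I ≈ (0.250000/3) × 10.919458 = 0.909955
Exact value: 0.909935
Error: 0.000020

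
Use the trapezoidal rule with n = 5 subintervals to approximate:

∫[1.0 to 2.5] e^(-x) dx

f(x) = e^(-x)
a = 1.0, b = 2.5, n = 5
h = (b - a)/n = 0.300000

Trapezoidal rule: (h/2)[f(x₀) + 2f(x₁) + 2f(x₂) + ... + f(xₙ)]

x_0 = 1.0000, f(x_0) = 0.367879, coefficient = 1
x_1 = 1.3000, f(x_1) = 0.272532, coefficient = 2
x_2 = 1.6000, f(x_2) = 0.201897, coefficient = 2
x_3 = 1.9000, f(x_3) = 0.149569, coefficient = 2
x_4 = 2.2000, f(x_4) = 0.110803, coefficient = 2
x_5 = 2.5000, f(x_5) = 0.082085, coefficient = 1

I ≈ (0.300000/2) × 1.919565 = 0.287935
Exact value: 0.285794
Error: 0.002140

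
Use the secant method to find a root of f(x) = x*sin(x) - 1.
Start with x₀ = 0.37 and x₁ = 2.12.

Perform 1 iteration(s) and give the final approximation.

f(x) = x*sin(x) - 1
x₀ = 0.37, x₁ = 2.12

Secant formula: x_{n+1} = x_n - f(x_n)(x_n - x_{n-1})/(f(x_n) - f(x_{n-1}))

Iteration 1:
  f(0.370000) = -0.866202
  f(2.120000) = 0.808234
  x_2 = 2.120000 - 0.808234×(2.120000 - 0.370000)/(0.808234 - (-0.866202))
       = 1.275292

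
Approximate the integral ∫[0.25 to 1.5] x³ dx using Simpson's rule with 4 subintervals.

f(x) = x³
a = 0.25, b = 1.5, n = 4
h = (b - a)/n = 0.312500

Simpson's rule: (h/3)[f(x₀) + 4f(x₁) + 2f(x₂) + ... + f(xₙ)]

x_0 = 0.2500, f(x_0) = 0.015625, coefficient = 1
x_1 = 0.5625, f(x_1) = 0.177979, coefficient = 4
x_2 = 0.8750, f(x_2) = 0.669922, coefficient = 2
x_3 = 1.1875, f(x_3) = 1.674561, coefficient = 4
x_4 = 1.5000, f(x_4) = 3.375000, coefficient = 1

I ≈ (0.312500/3) × 12.140625 = 1.264648
Exact value: 1.264648
Error: 0.000000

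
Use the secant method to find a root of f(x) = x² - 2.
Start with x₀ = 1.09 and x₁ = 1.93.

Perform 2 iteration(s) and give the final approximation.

f(x) = x² - 2
x₀ = 1.09, x₁ = 1.93

Secant formula: x_{n+1} = x_n - f(x_n)(x_n - x_{n-1})/(f(x_n) - f(x_{n-1}))

Iteration 1:
  f(1.090000) = -0.811900
  f(1.930000) = 1.724900
  x_2 = 1.930000 - 1.724900×(1.930000 - 1.090000)/(1.724900 - (-0.811900))
       = 1.358841
Iteration 2:
  f(1.930000) = 1.724900
  f(1.358841) = -0.153551
  x_3 = 1.358841 - (-0.153551)×(1.358841 - 1.930000)/(-0.153551 - 1.724900)
       = 1.405530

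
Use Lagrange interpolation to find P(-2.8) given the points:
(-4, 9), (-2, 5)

Lagrange interpolation formula:
P(x) = Σ yᵢ × Lᵢ(x)
where Lᵢ(x) = Π_{j≠i} (x - xⱼ)/(xᵢ - xⱼ)

L_0(-2.8) = (-2.8 - (-2))/(-4 - (-2)) = 0.400000
L_1(-2.8) = (-2.8 - (-4))/(-2 - (-4)) = 0.600000

P(-2.8) = 9×L_0(-2.8) + 5×L_1(-2.8)
P(-2.8) = 6.600000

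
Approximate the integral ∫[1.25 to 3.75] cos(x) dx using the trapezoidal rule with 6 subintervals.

f(x) = cos(x)
a = 1.25, b = 3.75, n = 6
h = (b - a)/n = 0.416667

Trapezoidal rule: (h/2)[f(x₀) + 2f(x₁) + 2f(x₂) + ... + f(xₙ)]

x_0 = 1.2500, f(x_0) = 0.315322, coefficient = 1
x_1 = 1.6667, f(x_1) = -0.095724, coefficient = 2
x_2 = 2.0833, f(x_2) = -0.490390, coefficient = 2
x_3 = 2.5000, f(x_3) = -0.801144, coefficient = 2
x_4 = 2.9167, f(x_4) = -0.974811, coefficient = 2
x_5 = 3.3333, f(x_5) = -0.981674, coefficient = 2
x_6 = 3.7500, f(x_6) = -0.820559, coefficient = 1

I ≈ (0.416667/2) × -7.192720 = -1.498483
Exact value: -1.520546
Error: 0.022063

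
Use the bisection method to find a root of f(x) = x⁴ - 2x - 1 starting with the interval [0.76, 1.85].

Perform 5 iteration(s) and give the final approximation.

f(x) = x⁴ - 2x - 1
Initial interval: [0.76, 1.85]

Iteration 1:
  c_1 = (0.760000 + 1.850000)/2 = 1.305000
  f(c_1) = f(1.305000) = -0.709706
  f(a) × f(c) ≥ 0, new interval: [1.305000, 1.850000]
Iteration 2:
  c_2 = (1.305000 + 1.850000)/2 = 1.577500
  f(c_2) = f(1.577500) = 2.037663
  f(a) × f(c) < 0, new interval: [1.305000, 1.577500]
Iteration 3:
  c_3 = (1.305000 + 1.577500)/2 = 1.441250
  f(c_3) = f(1.441250) = 0.432266
  f(a) × f(c) < 0, new interval: [1.305000, 1.441250]
Iteration 4:
  c_4 = (1.305000 + 1.441250)/2 = 1.373125
  f(c_4) = f(1.373125) = -0.191244
  f(a) × f(c) ≥ 0, new interval: [1.373125, 1.441250]
Iteration 5:
  c_5 = (1.373125 + 1.441250)/2 = 1.407188
  f(c_5) = f(1.407188) = 0.106725
  f(a) × f(c) < 0, new interval: [1.373125, 1.407188]

After 5 iteration(s), the approximation is c_5 = 1.407188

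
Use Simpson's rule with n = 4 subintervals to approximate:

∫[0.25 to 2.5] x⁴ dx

f(x) = x⁴
a = 0.25, b = 2.5, n = 4
h = (b - a)/n = 0.562500

Simpson's rule: (h/3)[f(x₀) + 4f(x₁) + 2f(x₂) + ... + f(xₙ)]

x_0 = 0.2500, f(x_0) = 0.003906, coefficient = 1
x_1 = 0.8125, f(x_1) = 0.435806, coefficient = 4
x_2 = 1.3750, f(x_2) = 3.574463, coefficient = 2
x_3 = 1.9375, f(x_3) = 14.091812, coefficient = 4
x_4 = 2.5000, f(x_4) = 39.062500, coefficient = 1

I ≈ (0.562500/3) × 104.325806 = 19.561089
Exact value: 19.531055
Error: 0.030034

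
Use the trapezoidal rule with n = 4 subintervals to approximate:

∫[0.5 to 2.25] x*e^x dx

f(x) = x*e^x
a = 0.5, b = 2.25, n = 4
h = (b - a)/n = 0.437500

Trapezoidal rule: (h/2)[f(x₀) + 2f(x₁) + 2f(x₂) + ... + f(xₙ)]

x_0 = 0.5000, f(x_0) = 0.824361, coefficient = 1
x_1 = 0.9375, f(x_1) = 2.393990, coefficient = 2
x_2 = 1.3750, f(x_2) = 5.438230, coefficient = 2
x_3 = 1.8125, f(x_3) = 11.102909, coefficient = 2
x_4 = 2.2500, f(x_4) = 21.347406, coefficient = 1

I ≈ (0.437500/2) × 60.042025 = 13.134193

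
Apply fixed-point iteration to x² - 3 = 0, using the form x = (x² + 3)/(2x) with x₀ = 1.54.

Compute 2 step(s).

Equation: x² - 3 = 0
Fixed-point form: x = (x² + 3)/(2x)
x₀ = 1.54

x_1 = g(1.540000) = 1.744026
x_2 = g(1.744026) = 1.732092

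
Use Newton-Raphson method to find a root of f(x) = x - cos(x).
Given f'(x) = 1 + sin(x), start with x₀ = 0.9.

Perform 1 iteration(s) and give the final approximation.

f(x) = x - cos(x)
f'(x) = 1 + sin(x)
x₀ = 0.9

Newton-Raphson formula: x_{n+1} = x_n - f(x_n)/f'(x_n)

Iteration 1:
  f(0.900000) = 0.278390
  f'(0.900000) = 1.783327
  x_1 = 0.900000 - 0.278390/1.783327 = 0.743893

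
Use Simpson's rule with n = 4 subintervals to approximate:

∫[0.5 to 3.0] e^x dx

f(x) = e^x
a = 0.5, b = 3.0, n = 4
h = (b - a)/n = 0.625000

Simpson's rule: (h/3)[f(x₀) + 4f(x₁) + 2f(x₂) + ... + f(xₙ)]

x_0 = 0.5000, f(x_0) = 1.648721, coefficient = 1
x_1 = 1.1250, f(x_1) = 3.080217, coefficient = 4
x_2 = 1.7500, f(x_2) = 5.754603, coefficient = 2
x_3 = 2.3750, f(x_3) = 10.751013, coefficient = 4
x_4 = 3.0000, f(x_4) = 20.085537, coefficient = 1

I ≈ (0.625000/3) × 88.568384 = 18.451747
Exact value: 18.436816
Error: 0.014931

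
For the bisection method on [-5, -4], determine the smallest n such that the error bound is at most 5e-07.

We need (b-a)/2^n ≤ 5e-07
(-4 - (-5))/2^n ≤ 5e-07
1/2^n ≤ 5e-07
2^n ≥ 2000000
n ≥ log₂(2000000) = 20.93
n ≥ 21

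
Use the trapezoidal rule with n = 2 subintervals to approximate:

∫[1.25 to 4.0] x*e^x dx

f(x) = x*e^x
a = 1.25, b = 4.0, n = 2
h = (b - a)/n = 1.375000

Trapezoidal rule: (h/2)[f(x₀) + 2f(x₁) + 2f(x₂) + ... + f(xₙ)]

x_0 = 1.2500, f(x_0) = 4.362929, coefficient = 1
x_1 = 2.6250, f(x_1) = 36.237007, coefficient = 2
x_2 = 4.0000, f(x_2) = 218.392600, coefficient = 1

I ≈ (1.375000/2) × 295.229543 = 202.970311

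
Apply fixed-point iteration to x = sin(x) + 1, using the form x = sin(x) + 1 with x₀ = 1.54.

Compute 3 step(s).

Equation: x = sin(x) + 1
Fixed-point form: x = sin(x) + 1
x₀ = 1.54

x_1 = g(1.540000) = 1.999526
x_2 = g(1.999526) = 1.909495
x_3 = g(1.909495) = 1.943188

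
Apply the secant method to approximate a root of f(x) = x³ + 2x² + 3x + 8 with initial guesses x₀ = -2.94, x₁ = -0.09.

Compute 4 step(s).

f(x) = x³ + 2x² + 3x + 8
x₀ = -2.94, x₁ = -0.09

Secant formula: x_{n+1} = x_n - f(x_n)(x_n - x_{n-1})/(f(x_n) - f(x_{n-1}))

Iteration 1:
  f(-2.940000) = -8.944984
  f(-0.090000) = 7.745471
  x_2 = -0.090000 - 7.745471×(-0.090000 - (-2.940000))/(7.745471 - (-8.944984))
       = -1.412588
Iteration 2:
  f(-0.090000) = 7.745471
  f(-1.412588) = 4.934361
  x_3 = -1.412588 - 4.934361×(-1.412588 - (-0.090000))/(4.934361 - 7.745471)
       = -3.734136
Iteration 3:
  f(-1.412588) = 4.934361
  f(-3.734136) = -27.382802
  x_4 = -3.734136 - (-27.382802)×(-3.734136 - (-1.412588))/(-27.382802 - 4.934361)
       = -1.767054
Iteration 4:
  f(-3.734136) = -27.382802
  f(-1.767054) = 3.426205
  x_5 = -1.767054 - 3.426205×(-1.767054 - (-3.734136))/(3.426205 - (-27.382802))
       = -1.985809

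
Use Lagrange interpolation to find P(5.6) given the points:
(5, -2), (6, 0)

Lagrange interpolation formula:
P(x) = Σ yᵢ × Lᵢ(x)
where Lᵢ(x) = Π_{j≠i} (x - xⱼ)/(xᵢ - xⱼ)

L_0(5.6) = (5.6 - 6)/(5 - 6) = 0.400000
L_1(5.6) = (5.6 - 5)/(6 - 5) = 0.600000

P(5.6) = (-2)×L_0(5.6) + 0×L_1(5.6)
P(5.6) = -0.800000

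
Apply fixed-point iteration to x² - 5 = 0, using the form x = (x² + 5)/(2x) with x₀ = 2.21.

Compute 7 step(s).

Equation: x² - 5 = 0
Fixed-point form: x = (x² + 5)/(2x)
x₀ = 2.21

x_1 = g(2.210000) = 2.236222
x_2 = g(2.236222) = 2.236068
x_3 = g(2.236068) = 2.236068
x_4 = g(2.236068) = 2.236068
x_5 = g(2.236068) = 2.236068
x_6 = g(2.236068) = 2.236068
x_7 = g(2.236068) = 2.236068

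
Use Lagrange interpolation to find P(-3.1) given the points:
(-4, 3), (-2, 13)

Lagrange interpolation formula:
P(x) = Σ yᵢ × Lᵢ(x)
where Lᵢ(x) = Π_{j≠i} (x - xⱼ)/(xᵢ - xⱼ)

L_0(-3.1) = (-3.1 - (-2))/(-4 - (-2)) = 0.550000
L_1(-3.1) = (-3.1 - (-4))/(-2 - (-4)) = 0.450000

P(-3.1) = 3×L_0(-3.1) + 13×L_1(-3.1)
P(-3.1) = 7.500000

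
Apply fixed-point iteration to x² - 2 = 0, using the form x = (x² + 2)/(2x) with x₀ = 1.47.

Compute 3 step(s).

Equation: x² - 2 = 0
Fixed-point form: x = (x² + 2)/(2x)
x₀ = 1.47

x_1 = g(1.470000) = 1.415272
x_2 = g(1.415272) = 1.414214
x_3 = g(1.414214) = 1.414214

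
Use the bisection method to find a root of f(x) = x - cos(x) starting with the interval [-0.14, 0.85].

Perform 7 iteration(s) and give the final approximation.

f(x) = x - cos(x)
Initial interval: [-0.14, 0.85]

Iteration 1:
  c_1 = (-0.140000 + 0.850000)/2 = 0.355000
  f(c_1) = f(0.355000) = -0.582646
  f(a) × f(c) ≥ 0, new interval: [0.355000, 0.850000]
Iteration 2:
  c_2 = (0.355000 + 0.850000)/2 = 0.602500
  f(c_2) = f(0.602500) = -0.221421
  f(a) × f(c) ≥ 0, new interval: [0.602500, 0.850000]
Iteration 3:
  c_3 = (0.602500 + 0.850000)/2 = 0.726250
  f(c_3) = f(0.726250) = -0.021420
  f(a) × f(c) ≥ 0, new interval: [0.726250, 0.850000]
Iteration 4:
  c_4 = (0.726250 + 0.850000)/2 = 0.788125
  f(c_4) = f(0.788125) = 0.082949
  f(a) × f(c) < 0, new interval: [0.726250, 0.788125]
Iteration 5:
  c_5 = (0.726250 + 0.788125)/2 = 0.757188
  f(c_5) = f(0.757188) = 0.030417
  f(a) × f(c) < 0, new interval: [0.726250, 0.757188]
Iteration 6:
  c_6 = (0.726250 + 0.757188)/2 = 0.741719
  f(c_6) = f(0.741719) = 0.004410
  f(a) × f(c) < 0, new interval: [0.726250, 0.741719]
Iteration 7:
  c_7 = (0.726250 + 0.741719)/2 = 0.733984
  f(c_7) = f(0.733984) = -0.008527
  f(a) × f(c) ≥ 0, new interval: [0.733984, 0.741719]

After 7 iteration(s), the approximation is c_7 = 0.733984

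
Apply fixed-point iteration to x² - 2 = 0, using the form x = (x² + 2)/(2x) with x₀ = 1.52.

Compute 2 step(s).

Equation: x² - 2 = 0
Fixed-point form: x = (x² + 2)/(2x)
x₀ = 1.52

x_1 = g(1.520000) = 1.417895
x_2 = g(1.417895) = 1.414218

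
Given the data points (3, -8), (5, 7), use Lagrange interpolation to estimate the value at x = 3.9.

Lagrange interpolation formula:
P(x) = Σ yᵢ × Lᵢ(x)
where Lᵢ(x) = Π_{j≠i} (x - xⱼ)/(xᵢ - xⱼ)

L_0(3.9) = (3.9 - 5)/(3 - 5) = 0.550000
L_1(3.9) = (3.9 - 3)/(5 - 3) = 0.450000

P(3.9) = (-8)×L_0(3.9) + 7×L_1(3.9)
P(3.9) = -1.250000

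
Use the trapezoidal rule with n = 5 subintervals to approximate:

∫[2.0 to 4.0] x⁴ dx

f(x) = x⁴
a = 2.0, b = 4.0, n = 5
h = (b - a)/n = 0.400000

Trapezoidal rule: (h/2)[f(x₀) + 2f(x₁) + 2f(x₂) + ... + f(xₙ)]

x_0 = 2.0000, f(x_0) = 16.000000, coefficient = 1
x_1 = 2.4000, f(x_1) = 33.177600, coefficient = 2
x_2 = 2.8000, f(x_2) = 61.465600, coefficient = 2
x_3 = 3.2000, f(x_3) = 104.857600, coefficient = 2
x_4 = 3.6000, f(x_4) = 167.961600, coefficient = 2
x_5 = 4.0000, f(x_5) = 256.000000, coefficient = 1

I ≈ (0.400000/2) × 1006.924800 = 201.384960
Exact value: 198.400000
Error: 2.984960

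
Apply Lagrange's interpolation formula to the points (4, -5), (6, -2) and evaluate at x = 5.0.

Lagrange interpolation formula:
P(x) = Σ yᵢ × Lᵢ(x)
where Lᵢ(x) = Π_{j≠i} (x - xⱼ)/(xᵢ - xⱼ)

L_0(5.0) = (5.0 - 6)/(4 - 6) = 0.500000
L_1(5.0) = (5.0 - 4)/(6 - 4) = 0.500000

P(5.0) = (-5)×L_0(5.0) + (-2)×L_1(5.0)
P(5.0) = -3.500000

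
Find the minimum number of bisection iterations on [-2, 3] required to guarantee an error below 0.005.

We need (b-a)/2^n ≤ 0.005
(3 - (-2))/2^n ≤ 0.005
5/2^n ≤ 0.005
2^n ≥ 1000
n ≥ log₂(1000) = 9.97
n ≥ 10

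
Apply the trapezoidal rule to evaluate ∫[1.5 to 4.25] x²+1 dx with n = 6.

f(x) = x²+1
a = 1.5, b = 4.25, n = 6
h = (b - a)/n = 0.458333

Trapezoidal rule: (h/2)[f(x₀) + 2f(x₁) + 2f(x₂) + ... + f(xₙ)]

x_0 = 1.5000, f(x_0) = 3.250000, coefficient = 1
x_1 = 1.9583, f(x_1) = 4.835069, coefficient = 2
x_2 = 2.4167, f(x_2) = 6.840278, coefficient = 2
x_3 = 2.8750, f(x_3) = 9.265625, coefficient = 2
x_4 = 3.3333, f(x_4) = 12.111111, coefficient = 2
x_5 = 3.7917, f(x_5) = 15.376736, coefficient = 2
x_6 = 4.2500, f(x_6) = 19.062500, coefficient = 1

I ≈ (0.458333/2) × 119.170139 = 27.309823
Exact value: 27.213542
Error: 0.096282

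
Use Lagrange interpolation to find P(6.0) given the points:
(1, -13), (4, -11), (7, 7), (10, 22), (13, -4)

Lagrange interpolation formula:
P(x) = Σ yᵢ × Lᵢ(x)
where Lᵢ(x) = Π_{j≠i} (x - xⱼ)/(xᵢ - xⱼ)

L_0(6.0) = (6.0 - 4)/(1 - 4) × (6.0 - 7)/(1 - 7) × (6.0 - 10)/(1 - 10) × (6.0 - 13)/(1 - 13) = -0.028807
L_1(6.0) = (6.0 - 1)/(4 - 1) × (6.0 - 7)/(4 - 7) × (6.0 - 10)/(4 - 10) × (6.0 - 13)/(4 - 13) = 0.288066
L_2(6.0) = (6.0 - 1)/(7 - 1) × (6.0 - 4)/(7 - 4) × (6.0 - 10)/(7 - 10) × (6.0 - 13)/(7 - 13) = 0.864198
L_3(6.0) = (6.0 - 1)/(10 - 1) × (6.0 - 4)/(10 - 4) × (6.0 - 7)/(10 - 7) × (6.0 - 13)/(10 - 13) = -0.144033
L_4(6.0) = (6.0 - 1)/(13 - 1) × (6.0 - 4)/(13 - 4) × (6.0 - 7)/(13 - 7) × (6.0 - 10)/(13 - 10) = 0.020576

P(6.0) = (-13)×L_0(6.0) + (-11)×L_1(6.0) + 7×L_2(6.0) + 22×L_3(6.0) + (-4)×L_4(6.0)
P(6.0) = 0.004115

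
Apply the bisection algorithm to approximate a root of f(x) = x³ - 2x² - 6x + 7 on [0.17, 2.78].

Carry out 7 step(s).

f(x) = x³ - 2x² - 6x + 7
Initial interval: [0.17, 2.78]

Iteration 1:
  c_1 = (0.170000 + 2.780000)/2 = 1.475000
  f(c_1) = f(1.475000) = -2.992203
  f(a) × f(c) < 0, new interval: [0.170000, 1.475000]
Iteration 2:
  c_2 = (0.170000 + 1.475000)/2 = 0.822500
  f(c_2) = f(0.822500) = 1.268414
  f(a) × f(c) ≥ 0, new interval: [0.822500, 1.475000]
Iteration 3:
  c_3 = (0.822500 + 1.475000)/2 = 1.148750
  f(c_3) = f(1.148750) = -1.015832
  f(a) × f(c) < 0, new interval: [0.822500, 1.148750]
Iteration 4:
  c_4 = (0.822500 + 1.148750)/2 = 0.985625
  f(c_4) = f(0.985625) = 0.100829
  f(a) × f(c) ≥ 0, new interval: [0.985625, 1.148750]
Iteration 5:
  c_5 = (0.985625 + 1.148750)/2 = 1.067187
  f(c_5) = f(1.067187) = -0.465495
  f(a) × f(c) < 0, new interval: [0.985625, 1.067187]
Iteration 6:
  c_6 = (0.985625 + 1.067187)/2 = 1.026406
  f(c_6) = f(1.026406) = -0.184128
  f(a) × f(c) < 0, new interval: [0.985625, 1.026406]
Iteration 7:
  c_7 = (0.985625 + 1.026406)/2 = 1.006016
  f(c_7) = f(1.006016) = -0.042073
  f(a) × f(c) < 0, new interval: [0.985625, 1.006016]

After 7 iteration(s), the approximation is c_7 = 1.006016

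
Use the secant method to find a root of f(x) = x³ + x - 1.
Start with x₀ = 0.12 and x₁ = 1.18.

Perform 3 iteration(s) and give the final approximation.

f(x) = x³ + x - 1
x₀ = 0.12, x₁ = 1.18

Secant formula: x_{n+1} = x_n - f(x_n)(x_n - x_{n-1})/(f(x_n) - f(x_{n-1}))

Iteration 1:
  f(0.120000) = -0.878272
  f(1.180000) = 1.823032
  x_2 = 1.180000 - 1.823032×(1.180000 - 0.120000)/(1.823032 - (-0.878272))
       = 0.464637
Iteration 2:
  f(1.180000) = 1.823032
  f(0.464637) = -0.435054
  x_3 = 0.464637 - (-0.435054)×(0.464637 - 1.180000)/(-0.435054 - 1.823032)
       = 0.602462
Iteration 3:
  f(0.464637) = -0.435054
  f(0.602462) = -0.178868
  x_4 = 0.602462 - (-0.178868)×(0.602462 - 0.464637)/(-0.178868 - (-0.435054))
       = 0.698691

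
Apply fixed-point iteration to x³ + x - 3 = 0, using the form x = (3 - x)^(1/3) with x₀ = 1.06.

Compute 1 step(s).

Equation: x³ + x - 3 = 0
Fixed-point form: x = (3 - x)^(1/3)
x₀ = 1.06

x_1 = g(1.060000) = 1.247194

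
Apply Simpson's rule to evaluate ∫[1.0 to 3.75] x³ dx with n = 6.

f(x) = x³
a = 1.0, b = 3.75, n = 6
h = (b - a)/n = 0.458333

Simpson's rule: (h/3)[f(x₀) + 4f(x₁) + 2f(x₂) + ... + f(xₙ)]

x_0 = 1.0000, f(x_0) = 1.000000, coefficient = 1
x_1 = 1.4583, f(x_1) = 3.101490, coefficient = 4
x_2 = 1.9167, f(x_2) = 7.041088, coefficient = 2
x_3 = 2.3750, f(x_3) = 13.396484, coefficient = 4
x_4 = 2.8333, f(x_4) = 22.745370, coefficient = 2
x_5 = 3.2917, f(x_5) = 35.665437, coefficient = 4
x_6 = 3.7500, f(x_6) = 52.734375, coefficient = 1

I ≈ (0.458333/3) × 321.960938 = 49.188477
Exact value: 49.188477
Error: 0.000000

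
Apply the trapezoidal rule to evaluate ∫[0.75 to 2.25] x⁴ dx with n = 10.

f(x) = x⁴
a = 0.75, b = 2.25, n = 10
h = (b - a)/n = 0.150000

Trapezoidal rule: (h/2)[f(x₀) + 2f(x₁) + 2f(x₂) + ... + f(xₙ)]

x_0 = 0.7500, f(x_0) = 0.316406, coefficient = 1
x_1 = 0.9000, f(x_1) = 0.656100, coefficient = 2
x_2 = 1.0500, f(x_2) = 1.215506, coefficient = 2
x_3 = 1.2000, f(x_3) = 2.073600, coefficient = 2
x_4 = 1.3500, f(x_4) = 3.321506, coefficient = 2
x_5 = 1.5000, f(x_5) = 5.062500, coefficient = 2
x_6 = 1.6500, f(x_6) = 7.412006, coefficient = 2
x_7 = 1.8000, f(x_7) = 10.497600, coefficient = 2
x_8 = 1.9500, f(x_8) = 14.459006, coefficient = 2
x_9 = 2.1000, f(x_9) = 19.448100, coefficient = 2
x_10 = 2.2500, f(x_10) = 25.628906, coefficient = 1

I ≈ (0.150000/2) × 154.237162 = 11.567787
Exact value: 11.485547
Error: 0.082240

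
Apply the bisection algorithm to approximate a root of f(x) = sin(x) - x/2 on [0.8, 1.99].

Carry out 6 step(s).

f(x) = sin(x) - x/2
Initial interval: [0.8, 1.99]

Iteration 1:
  c_1 = (0.800000 + 1.990000)/2 = 1.395000
  f(c_1) = f(1.395000) = 0.287088
  f(a) × f(c) ≥ 0, new interval: [1.395000, 1.990000]
Iteration 2:
  c_2 = (1.395000 + 1.990000)/2 = 1.692500
  f(c_2) = f(1.692500) = 0.146353
  f(a) × f(c) ≥ 0, new interval: [1.692500, 1.990000]
Iteration 3:
  c_3 = (1.692500 + 1.990000)/2 = 1.841250
  f(c_3) = f(1.841250) = 0.043025
  f(a) × f(c) ≥ 0, new interval: [1.841250, 1.990000]
Iteration 4:
  c_4 = (1.841250 + 1.990000)/2 = 1.915625
  f(c_4) = f(1.915625) = -0.016679
  f(a) × f(c) < 0, new interval: [1.841250, 1.915625]
Iteration 5:
  c_5 = (1.841250 + 1.915625)/2 = 1.878437
  f(c_5) = f(1.878437) = 0.013832
  f(a) × f(c) ≥ 0, new interval: [1.878437, 1.915625]
Iteration 6:
  c_6 = (1.878437 + 1.915625)/2 = 1.897031
  f(c_6) = f(1.897031) = -0.001260
  f(a) × f(c) < 0, new interval: [1.878437, 1.897031]

After 6 iteration(s), the approximation is c_6 = 1.897031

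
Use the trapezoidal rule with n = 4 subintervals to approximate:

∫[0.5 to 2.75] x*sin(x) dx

f(x) = x*sin(x)
a = 0.5, b = 2.75, n = 4
h = (b - a)/n = 0.562500

Trapezoidal rule: (h/2)[f(x₀) + 2f(x₁) + 2f(x₂) + ... + f(xₙ)]

x_0 = 0.5000, f(x_0) = 0.239713, coefficient = 1
x_1 = 1.0625, f(x_1) = 0.928173, coefficient = 2
x_2 = 1.6250, f(x_2) = 1.622613, coefficient = 2
x_3 = 2.1875, f(x_3) = 1.784539, coefficient = 2
x_4 = 2.7500, f(x_4) = 1.049568, coefficient = 1

I ≈ (0.562500/2) × 9.959932 = 2.801231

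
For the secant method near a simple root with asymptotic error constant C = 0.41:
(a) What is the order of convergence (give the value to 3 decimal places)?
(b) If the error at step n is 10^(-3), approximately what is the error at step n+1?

(a) Secant method has superlinear convergence with order φ = (1+√5)/2 ≈ 1.618.
    This means |e_{n+1}| ≈ C|e_n|^1.618.

(b) With |e_n| = 10^(-3) and C = 0.41:
    |e_{n+1}| ≈ 0.41 × (10^(-3))^1.618 = 0.41 × 10^(-4.85)

(a) ≈ 1.618 (golden ratio); (b) |e_{n+1}| ≈ 5.737e-06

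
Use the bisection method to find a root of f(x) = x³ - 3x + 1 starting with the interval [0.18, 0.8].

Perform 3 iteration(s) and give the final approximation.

f(x) = x³ - 3x + 1
Initial interval: [0.18, 0.8]

Iteration 1:
  c_1 = (0.180000 + 0.800000)/2 = 0.490000
  f(c_1) = f(0.490000) = -0.352351
  f(a) × f(c) < 0, new interval: [0.180000, 0.490000]
Iteration 2:
  c_2 = (0.180000 + 0.490000)/2 = 0.335000
  f(c_2) = f(0.335000) = 0.032595
  f(a) × f(c) ≥ 0, new interval: [0.335000, 0.490000]
Iteration 3:
  c_3 = (0.335000 + 0.490000)/2 = 0.412500
  f(c_3) = f(0.412500) = -0.167311
  f(a) × f(c) < 0, new interval: [0.335000, 0.412500]

After 3 iteration(s), the approximation is c_3 = 0.412500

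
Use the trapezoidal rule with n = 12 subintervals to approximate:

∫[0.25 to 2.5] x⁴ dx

f(x) = x⁴
a = 0.25, b = 2.5, n = 12
h = (b - a)/n = 0.187500

Trapezoidal rule: (h/2)[f(x₀) + 2f(x₁) + 2f(x₂) + ... + f(xₙ)]

x_0 = 0.2500, f(x_0) = 0.003906, coefficient = 1
x_1 = 0.4375, f(x_1) = 0.036636, coefficient = 2
x_2 = 0.6250, f(x_2) = 0.152588, coefficient = 2
x_3 = 0.8125, f(x_3) = 0.435806, coefficient = 2
x_4 = 1.0000, f(x_4) = 1.000000, coefficient = 2
x_5 = 1.1875, f(x_5) = 1.988541, coefficient = 2
x_6 = 1.3750, f(x_6) = 3.574463, coefficient = 2
x_7 = 1.5625, f(x_7) = 5.960464, coefficient = 2
x_8 = 1.7500, f(x_8) = 9.378906, coefficient = 2
x_9 = 1.9375, f(x_9) = 14.091812, coefficient = 2
x_10 = 2.1250, f(x_10) = 20.390869, coefficient = 2
x_11 = 2.3125, f(x_11) = 28.597427, coefficient = 2
x_12 = 2.5000, f(x_12) = 39.062500, coefficient = 1

I ≈ (0.187500/2) × 210.281433 = 19.713884
Exact value: 19.531055
Error: 0.182830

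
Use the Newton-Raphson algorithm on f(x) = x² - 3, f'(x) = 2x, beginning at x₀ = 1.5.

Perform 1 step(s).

f(x) = x² - 3
f'(x) = 2x
x₀ = 1.5

Newton-Raphson formula: x_{n+1} = x_n - f(x_n)/f'(x_n)

Iteration 1:
  f(1.500000) = -0.750000
  f'(1.500000) = 3.000000
  x_1 = 1.500000 - (-0.750000)/3.000000 = 1.750000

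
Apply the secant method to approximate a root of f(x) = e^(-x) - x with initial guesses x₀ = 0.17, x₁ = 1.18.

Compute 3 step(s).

f(x) = e^(-x) - x
x₀ = 0.17, x₁ = 1.18

Secant formula: x_{n+1} = x_n - f(x_n)(x_n - x_{n-1})/(f(x_n) - f(x_{n-1}))

Iteration 1:
  f(0.170000) = 0.673665
  f(1.180000) = -0.872721
  x_2 = 1.180000 - (-0.872721)×(1.180000 - 0.170000)/(-0.872721 - 0.673665)
       = 0.609995
Iteration 2:
  f(1.180000) = -0.872721
  f(0.609995) = -0.066641
  x_3 = 0.609995 - (-0.066641)×(0.609995 - 1.180000)/(-0.066641 - (-0.872721))
       = 0.562871
Iteration 3:
  f(0.609995) = -0.066641
  f(0.562871) = 0.006701
  x_4 = 0.562871 - 0.006701×(0.562871 - 0.609995)/(0.006701 - (-0.066641))
       = 0.567176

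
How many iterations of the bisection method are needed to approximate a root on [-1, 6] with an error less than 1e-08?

We need (b-a)/2^n ≤ 1e-08
(6 - (-1))/2^n ≤ 1e-08
7/2^n ≤ 1e-08
2^n ≥ 700000000
n ≥ log₂(700000000) = 29.38
n ≥ 30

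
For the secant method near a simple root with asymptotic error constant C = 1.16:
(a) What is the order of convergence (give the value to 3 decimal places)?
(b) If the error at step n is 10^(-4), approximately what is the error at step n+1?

(a) Secant method has superlinear convergence with order φ = (1+√5)/2 ≈ 1.618.
    This means |e_{n+1}| ≈ C|e_n|^1.618.

(b) With |e_n| = 10^(-4) and C = 1.16:
    |e_{n+1}| ≈ 1.16 × (10^(-4))^1.618 = 1.16 × 10^(-6.47)

(a) ≈ 1.618 (golden ratio); (b) |e_{n+1}| ≈ 3.911e-07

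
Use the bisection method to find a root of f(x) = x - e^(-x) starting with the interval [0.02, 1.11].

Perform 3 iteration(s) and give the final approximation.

f(x) = x - e^(-x)
Initial interval: [0.02, 1.11]

Iteration 1:
  c_1 = (0.020000 + 1.110000)/2 = 0.565000
  f(c_1) = f(0.565000) = -0.003360
  f(a) × f(c) ≥ 0, new interval: [0.565000, 1.110000]
Iteration 2:
  c_2 = (0.565000 + 1.110000)/2 = 0.837500
  f(c_2) = f(0.837500) = 0.404709
  f(a) × f(c) < 0, new interval: [0.565000, 0.837500]
Iteration 3:
  c_3 = (0.565000 + 0.837500)/2 = 0.701250
  f(c_3) = f(0.701250) = 0.205285
  f(a) × f(c) < 0, new interval: [0.565000, 0.701250]

After 3 iteration(s), the approximation is c_3 = 0.701250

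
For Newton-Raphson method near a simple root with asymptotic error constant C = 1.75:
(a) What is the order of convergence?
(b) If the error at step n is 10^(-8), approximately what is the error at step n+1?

(a) Newton-Raphson has quadratic (order 2) convergence near simple roots.
    This means |e_{n+1}| ≈ C|e_n|².

(b) With |e_n| = 10^(-8) and C = 1.75:
    |e_{n+1}| ≈ 1.75 × (10^(-8))² = 1.75 × 10^(-16)

(a) 2 (quadratic); (b) |e_{n+1}| ≈ 1.750e-16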